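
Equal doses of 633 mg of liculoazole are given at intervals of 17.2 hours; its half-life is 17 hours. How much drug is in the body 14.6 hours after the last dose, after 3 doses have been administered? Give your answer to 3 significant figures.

The 3 doses were given 49, 31.8, 14.6 hours ago.
Total = 633·(1/2)^(49/17) + 633·(1/2)^(31.8/17) + 633·(1/2)^(14.6/17)
      = 85.848 + 173.1 + 349.04 ≈ 607.99 mg.

608 mg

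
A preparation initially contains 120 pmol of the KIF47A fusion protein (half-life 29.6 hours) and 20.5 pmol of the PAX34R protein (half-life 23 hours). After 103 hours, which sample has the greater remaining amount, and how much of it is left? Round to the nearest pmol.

KIF47A fusion protein, 11 pmol

KIF47A fusion protein: 120 × (1/2)^3.4797 ≈ 10.757 pmol.
PAX34R protein: 20.5 × (1/2)^4.4783 ≈ 0.91974 pmol.
KIF47A fusion protein has more remaining, at ≈ 10.757 pmol.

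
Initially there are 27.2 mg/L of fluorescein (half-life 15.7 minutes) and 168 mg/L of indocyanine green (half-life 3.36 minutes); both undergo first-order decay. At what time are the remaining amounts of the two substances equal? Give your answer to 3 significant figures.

11.2 minutes

Set 27.2·(1/2)^(t/15.7) = 168·(1/2)^(t/3.36).
Taking log₂: log₂(27.2/168) = t·(1/15.7 − 1/3.36).
log₂(0.1619) = -2.6268; 1/15.7 − 1/3.36 = -0.23392.
t = -2.6268 / -0.23392 ≈ 11.229 minutes.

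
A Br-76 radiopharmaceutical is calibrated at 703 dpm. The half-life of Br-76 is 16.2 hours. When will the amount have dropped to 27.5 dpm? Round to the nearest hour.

76 hours

Fraction remaining = 27.5/703 ≈ 0.039118.
n = log₂(703/27.5) = ln(25.564)/ln 2 ≈ 4.676 half-lives.
t = n × t½ = 4.676 × 16.2 ≈ 75.752 hours.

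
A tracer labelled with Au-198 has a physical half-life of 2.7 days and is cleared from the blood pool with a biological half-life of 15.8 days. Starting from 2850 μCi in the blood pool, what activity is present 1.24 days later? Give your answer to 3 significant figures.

1/t_eff = 1/t_phys + 1/t_biol = 1/2.7 + 1/15.8 = 0.43366 per day.
t_eff = 2.7 × 15.8 / (2.7 + 15.8) ≈ 2.3059 days.
Remaining = 2850 × (1/2)^(1.24/2.3059) = 2850 × (1/2)^0.53774 ≈ 1963.2 μCi.

1960 μCi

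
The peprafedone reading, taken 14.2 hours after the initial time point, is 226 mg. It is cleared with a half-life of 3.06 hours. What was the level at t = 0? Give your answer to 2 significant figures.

Number of half-lives elapsed: n = 14.2/3.06 ≈ 4.6405.
A₀ = A × 2^n = 226 × 2^4.6405 = 226 × 24.942 ≈ 5637 mg.

5600 mg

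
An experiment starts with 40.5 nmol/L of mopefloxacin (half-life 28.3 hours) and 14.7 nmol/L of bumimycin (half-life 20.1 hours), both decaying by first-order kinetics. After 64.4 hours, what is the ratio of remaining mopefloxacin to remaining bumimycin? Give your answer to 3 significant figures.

5.24

mopefloxacin: 40.5 × (1/2)^(64.4/28.3) = 40.5 × (1/2)^2.2756 ≈ 8.3642 nmol/L.
bumimycin: 14.7 × (1/2)^(64.4/20.1) = 14.7 × (1/2)^3.204 ≈ 1.5952 nmol/L.
Ratio ≈ 8.3642 / 1.5952 ≈ 5.2433.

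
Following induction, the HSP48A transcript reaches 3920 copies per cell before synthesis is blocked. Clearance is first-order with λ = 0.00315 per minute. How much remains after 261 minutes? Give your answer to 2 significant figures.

1700 copies per cell

t½ = ln 2 / λ = 0.69315 / 0.00315 ≈ 220.05 minutes.
Number of half-lives: n = 261/220.05 ≈ 1.1861.
Remaining = 3920 × (1/2)^1.1861 = 3920 × 0.43949 ≈ 1722.8 copies per cell.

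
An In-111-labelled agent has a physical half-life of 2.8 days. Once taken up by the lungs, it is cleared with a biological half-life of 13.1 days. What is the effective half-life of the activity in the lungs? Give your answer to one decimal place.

2.3 days

1/t_eff = 1/t_phys + 1/t_biol = 1/2.8 + 1/13.1 = 0.43348 per day.
t_eff = 2.8 × 13.1 / (2.8 + 13.1) ≈ 2.3069 days.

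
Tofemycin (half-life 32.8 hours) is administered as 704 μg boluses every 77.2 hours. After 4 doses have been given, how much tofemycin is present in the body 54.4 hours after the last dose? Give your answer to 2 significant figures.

280 μg

The 4 doses were given 286, 208.8, 131.6, 54.4 hours ago.
Total = 704·(1/2)^(286/32.8) + 704·(1/2)^(208.8/32.8) + 704·(1/2)^(131.6/32.8) + 704·(1/2)^(54.4/32.8)
      = 1.6701 + 8.5361 + 43.63 + 223 ≈ 276.84 μg.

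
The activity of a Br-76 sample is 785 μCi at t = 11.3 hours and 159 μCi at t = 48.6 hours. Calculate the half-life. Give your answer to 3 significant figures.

16.2 hours

Over Δt = 48.6 − 11.3 = 37.3 hours, the level fell by a factor of 785/159 ≈ 4.9371.
n = log₂(4.9371) ≈ 2.3037 half-lives, so t½ = 37.3/2.3037 ≈ 16.192 hours.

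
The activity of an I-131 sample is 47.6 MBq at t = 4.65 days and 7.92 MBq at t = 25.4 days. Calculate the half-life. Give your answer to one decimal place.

Over Δt = 25.4 − 4.65 = 20.75 days, the level fell by a factor of 47.6/7.92 ≈ 6.0101.
n = log₂(6.0101) ≈ 2.5874 half-lives, so t½ = 20.75/2.5874 ≈ 8.0197 days.

8.0 days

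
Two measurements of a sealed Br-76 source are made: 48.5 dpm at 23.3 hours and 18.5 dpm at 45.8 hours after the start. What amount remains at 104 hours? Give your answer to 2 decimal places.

1.53 dpm

Over Δt = 45.8 − 23.3 = 22.5 hours, the level fell by a factor of 48.5/18.5 ≈ 2.6216.
n = log₂(2.6216) ≈ 1.3905 half-lives, so t½ = 22.5/1.3905 ≈ 16.182 hours.
From t = 45.8 to t = 104: 18.5 × (1/2)^((104−45.8)/16.182) ≈ 1.5292 dpm.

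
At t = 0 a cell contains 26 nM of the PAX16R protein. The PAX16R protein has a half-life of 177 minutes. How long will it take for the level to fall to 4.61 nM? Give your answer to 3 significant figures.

442 minutes

Fraction remaining = 4.61/26 ≈ 0.17731.
n = log₂(26/4.61) = ln(5.6399)/ln 2 ≈ 2.4957 half-lives.
t = n × t½ = 2.4957 × 177 ≈ 441.73 minutes.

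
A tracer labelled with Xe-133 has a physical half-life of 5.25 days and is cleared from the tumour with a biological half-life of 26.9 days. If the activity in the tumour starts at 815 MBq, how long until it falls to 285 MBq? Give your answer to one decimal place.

6.7 days

1/t_eff = 1/t_phys + 1/t_biol = 1/5.25 + 1/26.9 = 0.22765 per day.
t_eff = 5.25 × 26.9 / (5.25 + 26.9) ≈ 4.3927 days.
n = log₂(815/285) ≈ 1.5158; t = 1.5158 × 4.3927 ≈ 6.6586 days.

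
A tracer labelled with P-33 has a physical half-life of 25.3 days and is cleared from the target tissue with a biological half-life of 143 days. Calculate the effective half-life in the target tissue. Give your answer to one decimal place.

1/t_eff = 1/t_phys + 1/t_biol = 1/25.3 + 1/143 = 0.046519 per day.
t_eff = 25.3 × 143 / (25.3 + 143) ≈ 21.497 days.

21.5 days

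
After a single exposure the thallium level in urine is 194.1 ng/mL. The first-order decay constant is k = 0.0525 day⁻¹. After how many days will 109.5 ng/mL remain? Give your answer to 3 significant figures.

10.9 days

t½ = ln 2 / k = 0.69315 / 0.0525 ≈ 13.203 days.
Fraction remaining = 109.5/194.1 ≈ 0.56414.
n = log₂(194.1/109.5) = ln(1.7726)/ln 2 ≈ 0.82587 half-lives.
t = n × t½ = 0.82587 × 13.203 ≈ 10.904 days.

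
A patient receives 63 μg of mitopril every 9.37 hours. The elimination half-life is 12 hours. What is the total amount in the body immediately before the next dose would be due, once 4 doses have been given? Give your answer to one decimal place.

77.7 μg

The 4 doses were given 37.48, 28.11, 18.74, 9.37 hours ago.
Total = 63·(1/2)^(37.48/12) + 63·(1/2)^(28.11/12) + 63·(1/2)^(18.74/12) + 63·(1/2)^(9.37/12)
      = 7.2298 + 12.422 + 21.342 + 36.668 ≈ 77.661 μg.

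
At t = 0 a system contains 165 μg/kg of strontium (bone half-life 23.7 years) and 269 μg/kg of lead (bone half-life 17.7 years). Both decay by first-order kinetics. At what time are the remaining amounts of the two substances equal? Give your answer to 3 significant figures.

Set 165·(1/2)^(t/23.7) = 269·(1/2)^(t/17.7).
Taking log₂: log₂(165/269) = t·(1/23.7 − 1/17.7).
log₂(0.61338) = -0.70514; 1/23.7 − 1/17.7 = -0.014303.
t = -0.70514 / -0.014303 ≈ 49.3 years.

49.3 years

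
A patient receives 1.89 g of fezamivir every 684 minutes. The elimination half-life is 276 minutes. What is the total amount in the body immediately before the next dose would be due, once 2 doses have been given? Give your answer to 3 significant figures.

The 2 doses were given 1368, 684 minutes ago.
Total = 1.89·(1/2)^(1368/276) + 1.89·(1/2)^(684/276)
      = 0.06087 + 0.33918 ≈ 0.40005 g.

0.400 g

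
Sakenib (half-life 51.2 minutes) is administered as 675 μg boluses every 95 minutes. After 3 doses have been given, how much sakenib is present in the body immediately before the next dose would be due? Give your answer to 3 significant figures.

252 μg

The 3 doses were given 285, 190, 95 minutes ago.
Total = 675·(1/2)^(285/51.2) + 675·(1/2)^(190/51.2) + 675·(1/2)^(95/51.2)
      = 14.245 + 51.547 + 186.53 ≈ 252.32 μg.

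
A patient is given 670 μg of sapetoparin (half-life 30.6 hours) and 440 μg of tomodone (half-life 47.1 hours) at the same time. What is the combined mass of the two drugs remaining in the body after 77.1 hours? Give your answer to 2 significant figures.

260 μg

sapetoparin: 670 × (1/2)^(77.1/30.6) = 670 × (1/2)^2.5196 ≈ 116.84 μg.
tomodone: 440 × (1/2)^(77.1/47.1) = 440 × (1/2)^1.6369 ≈ 141.48 μg.
Total = 116.84 + 141.48 ≈ 258.32 μg.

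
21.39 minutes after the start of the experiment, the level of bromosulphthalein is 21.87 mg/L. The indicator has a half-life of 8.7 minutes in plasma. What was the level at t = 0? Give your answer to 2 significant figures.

Number of half-lives elapsed: n = 21.39/8.7 ≈ 2.4586.
A₀ = A × 2^n = 21.87 × 2^2.4586 = 21.87 × 5.4969 ≈ 120.22 mg/L.

120 mg/L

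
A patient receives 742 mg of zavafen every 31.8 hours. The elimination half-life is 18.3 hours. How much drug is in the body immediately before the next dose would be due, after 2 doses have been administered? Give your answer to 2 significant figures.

290 mg

The 2 doses were given 63.6, 31.8 hours ago.
Total = 742·(1/2)^(63.6/18.3) + 742·(1/2)^(31.8/18.3)
      = 66.712 + 222.49 ≈ 289.2 mg.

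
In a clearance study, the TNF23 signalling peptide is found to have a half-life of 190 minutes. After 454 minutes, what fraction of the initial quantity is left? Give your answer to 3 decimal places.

n = 454/190 ≈ 2.3895 half-lives.
Fraction remaining = (1/2)^2.3895 ≈ 0.19085.

0.191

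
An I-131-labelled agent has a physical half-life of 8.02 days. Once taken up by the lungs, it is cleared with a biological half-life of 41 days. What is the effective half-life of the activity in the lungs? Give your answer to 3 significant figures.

6.71 days

1/t_eff = 1/t_phys + 1/t_biol = 1/8.02 + 1/41 = 0.14908 per day.
t_eff = 8.02 × 41 / (8.02 + 41) ≈ 6.7079 days.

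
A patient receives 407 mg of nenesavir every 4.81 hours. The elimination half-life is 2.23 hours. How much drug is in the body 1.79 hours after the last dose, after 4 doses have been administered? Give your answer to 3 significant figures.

300 mg

The 4 doses were given 16.22, 11.41, 6.6, 1.79 hours ago.
Total = 407·(1/2)^(16.22/2.23) + 407·(1/2)^(11.41/2.23) + 407·(1/2)^(6.6/2.23) + 407·(1/2)^(1.79/2.23)
      = 2.6305 + 11.731 + 52.318 + 233.32 ≈ 300 mg.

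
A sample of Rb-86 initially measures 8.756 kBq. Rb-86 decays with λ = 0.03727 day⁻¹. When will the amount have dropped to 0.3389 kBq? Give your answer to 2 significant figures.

t½ = ln 2 / λ = 0.69315 / 0.03727 ≈ 18.598 days.
Fraction remaining = 0.3389/8.756 ≈ 0.038705.
n = log₂(8.756/0.3389) = ln(25.837)/ln 2 ≈ 4.6913 half-lives.
t = n × t½ = 4.6913 × 18.598 ≈ 87.25 days.

87 days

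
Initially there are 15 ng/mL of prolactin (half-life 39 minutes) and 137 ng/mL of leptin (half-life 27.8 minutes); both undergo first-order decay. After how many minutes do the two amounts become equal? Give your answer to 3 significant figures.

309 minutes

Set 15·(1/2)^(t/39) = 137·(1/2)^(t/27.8).
Taking log₂: log₂(15/137) = t·(1/39 − 1/27.8).
log₂(0.10949) = -3.1911; 1/39 − 1/27.8 = -0.01033.
t = -3.1911 / -0.01033 ≈ 308.91 minutes.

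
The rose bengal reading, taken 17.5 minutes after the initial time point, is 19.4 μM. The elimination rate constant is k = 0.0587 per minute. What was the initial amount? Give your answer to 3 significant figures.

t½ = ln 2 / k = 0.69315 / 0.0587 ≈ 11.808 minutes.
Number of half-lives elapsed: n = 17.5/11.808 ≈ 1.482.
A₀ = A × 2^n = 19.4 × 2^1.482 = 19.4 × 2.7934 ≈ 54.191 μM.

54.2 μM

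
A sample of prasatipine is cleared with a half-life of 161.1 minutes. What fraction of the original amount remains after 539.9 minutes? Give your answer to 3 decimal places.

0.098

n = 539.9/161.1 ≈ 3.3513 half-lives.
Fraction remaining = (1/2)^3.3513 ≈ 0.097982.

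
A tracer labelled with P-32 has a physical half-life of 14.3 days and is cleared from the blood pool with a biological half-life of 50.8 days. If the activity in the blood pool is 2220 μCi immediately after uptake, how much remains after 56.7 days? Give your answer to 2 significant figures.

66 μCi

1/t_eff = 1/t_phys + 1/t_biol = 1/14.3 + 1/50.8 = 0.089615 per day.
t_eff = 14.3 × 50.8 / (14.3 + 50.8) ≈ 11.159 days.
Remaining = 2220 × (1/2)^(56.7/11.159) = 2220 × (1/2)^5.0812 ≈ 65.579 μCi.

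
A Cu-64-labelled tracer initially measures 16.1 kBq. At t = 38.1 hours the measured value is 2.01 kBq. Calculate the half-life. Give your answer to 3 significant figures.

A/A₀ = 2.01/16.1 ≈ 0.12484.
n = log₂(8.01) ≈ 3.0018 half-lives elapsed in 38.1 hours.
t½ = 38.1/3.0018 ≈ 12.692 hours.

12.7 hours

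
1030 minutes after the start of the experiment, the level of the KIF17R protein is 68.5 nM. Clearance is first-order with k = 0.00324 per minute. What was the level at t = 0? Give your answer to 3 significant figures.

1930 nM

t½ = ln 2 / k = 0.69315 / 0.00324 ≈ 213.93 minutes.
Number of half-lives elapsed: n = 1030/213.93 ≈ 4.8146.
A₀ = A × 2^n = 68.5 × 2^4.8146 = 68.5 × 28.14 ≈ 1927.6 nM.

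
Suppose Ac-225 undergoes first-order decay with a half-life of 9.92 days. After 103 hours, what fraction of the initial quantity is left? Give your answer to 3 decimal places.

0.741

103 hours = 4.29167 days.
n = 4.29167/9.92 ≈ 0.43263 half-lives.
Fraction remaining = (1/2)^0.43263 ≈ 0.74091.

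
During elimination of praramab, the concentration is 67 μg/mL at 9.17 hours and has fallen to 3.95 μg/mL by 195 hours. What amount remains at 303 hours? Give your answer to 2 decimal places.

Over Δt = 195 − 9.17 = 185.83 hours, the level fell by a factor of 67/3.95 ≈ 16.962.
n = log₂(16.962) ≈ 4.0842 half-lives, so t½ = 185.83/4.0842 ≈ 45.499 hours.
From t = 195 to t = 303: 3.95 × (1/2)^((303−195)/45.499) ≈ 0.76217 μg/mL.

0.76 μg/mL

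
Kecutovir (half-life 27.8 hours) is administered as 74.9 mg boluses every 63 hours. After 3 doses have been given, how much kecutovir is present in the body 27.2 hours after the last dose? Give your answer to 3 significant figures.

47.6 mg

The 3 doses were given 153.2, 90.2, 27.2 hours ago.
Total = 74.9·(1/2)^(153.2/27.8) + 74.9·(1/2)^(90.2/27.8) + 74.9·(1/2)^(27.2/27.8)
      = 1.6427 + 7.9024 + 38.014 ≈ 47.56 mg.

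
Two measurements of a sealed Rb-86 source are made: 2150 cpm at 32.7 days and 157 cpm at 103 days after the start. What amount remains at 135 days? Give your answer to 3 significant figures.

47.7 cpm

Over Δt = 103 − 32.7 = 70.3 days, the level fell by a factor of 2150/157 ≈ 13.694.
n = log₂(13.694) ≈ 3.7755 half-lives, so t½ = 70.3/3.7755 ≈ 18.62 days.
From t = 103 to t = 135: 157 × (1/2)^((135−103)/18.62) ≈ 47.704 cpm.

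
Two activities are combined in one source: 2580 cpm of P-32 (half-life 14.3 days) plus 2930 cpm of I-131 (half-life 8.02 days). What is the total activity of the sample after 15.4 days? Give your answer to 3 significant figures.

2000 cpm

P-32: 2580 × (1/2)^(15.4/14.3) = 2580 × (1/2)^1.0769 ≈ 1223 cpm.
I-131: 2930 × (1/2)^(15.4/8.02) = 2930 × (1/2)^1.9202 ≈ 774.16 cpm.
Total = 1223 + 774.16 ≈ 1997.2 cpm.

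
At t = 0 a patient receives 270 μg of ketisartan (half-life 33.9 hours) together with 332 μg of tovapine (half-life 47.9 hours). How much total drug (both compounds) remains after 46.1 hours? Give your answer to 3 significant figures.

276 μg

ketisartan: 270 × (1/2)^(46.1/33.9) = 270 × (1/2)^1.3599 ≈ 105.2 μg.
tovapine: 332 × (1/2)^(46.1/47.9) = 332 × (1/2)^0.96242 ≈ 170.38 μg.
Total = 105.2 + 170.38 ≈ 275.58 μg.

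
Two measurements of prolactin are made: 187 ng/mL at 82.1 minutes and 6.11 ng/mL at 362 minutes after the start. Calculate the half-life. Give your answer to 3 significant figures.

Over Δt = 362 − 82.1 = 279.9 minutes, the level fell by a factor of 187/6.11 ≈ 30.606.
n = log₂(30.606) ≈ 4.9357 half-lives, so t½ = 279.9/4.9357 ≈ 56.709 minutes.

56.7 minutes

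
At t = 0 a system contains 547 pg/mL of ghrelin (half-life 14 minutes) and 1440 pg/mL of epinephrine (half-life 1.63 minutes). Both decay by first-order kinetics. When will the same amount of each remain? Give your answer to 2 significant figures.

2.6 minutes

Set 547·(1/2)^(t/14) = 1440·(1/2)^(t/1.63).
Taking log₂: log₂(547/1440) = t·(1/14 − 1/1.63).
log₂(0.37986) = -1.3965; 1/14 − 1/1.63 = -0.54207.
t = -1.3965 / -0.54207 ≈ 2.5762 minutes.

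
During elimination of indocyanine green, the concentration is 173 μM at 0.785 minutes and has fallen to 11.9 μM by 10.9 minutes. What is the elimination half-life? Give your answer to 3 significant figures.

2.62 minutes

Over Δt = 10.9 − 0.785 = 10.115 minutes, the level fell by a factor of 173/11.9 ≈ 14.538.
n = log₂(14.538) ≈ 3.8617 half-lives, so t½ = 10.115/3.8617 ≈ 2.6193 minutes.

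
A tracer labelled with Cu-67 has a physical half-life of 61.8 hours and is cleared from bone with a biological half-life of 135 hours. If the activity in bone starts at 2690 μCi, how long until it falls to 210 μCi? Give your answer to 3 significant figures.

156 hours

1/t_eff = 1/t_phys + 1/t_biol = 1/61.8 + 1/135 = 0.023589 per hour.
t_eff = 61.8 × 135 / (61.8 + 135) ≈ 42.393 hours.
n = log₂(2690/210) ≈ 3.6791; t = 3.6791 × 42.393 ≈ 155.97 hours.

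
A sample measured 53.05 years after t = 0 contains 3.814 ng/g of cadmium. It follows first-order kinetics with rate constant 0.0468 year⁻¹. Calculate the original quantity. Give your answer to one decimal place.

45.7 ng/g

t½ = ln 2 / λ = 0.69315 / 0.0468 ≈ 14.811 years.
Number of half-lives elapsed: n = 53.05/14.811 ≈ 3.5818.
A₀ = A × 2^n = 3.814 × 2^3.5818 = 3.814 × 11.974 ≈ 45.669 ng/g.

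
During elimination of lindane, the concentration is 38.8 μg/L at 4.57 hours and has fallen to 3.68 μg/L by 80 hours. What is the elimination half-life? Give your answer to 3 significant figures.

22.2 hours

Over Δt = 80 − 4.57 = 75.43 hours, the level fell by a factor of 38.8/3.68 ≈ 10.543.
n = log₂(10.543) ≈ 3.3983 half-lives, so t½ = 75.43/3.3983 ≈ 22.197 hours.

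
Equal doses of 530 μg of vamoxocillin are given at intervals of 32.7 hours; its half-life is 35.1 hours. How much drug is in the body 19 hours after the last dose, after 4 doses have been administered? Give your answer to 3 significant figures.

708 μg

The 4 doses were given 117.1, 84.4, 51.7, 19 hours ago.
Total = 530·(1/2)^(117.1/35.1) + 530·(1/2)^(84.4/35.1) + 530·(1/2)^(51.7/35.1) + 530·(1/2)^(19/35.1)
      = 52.479 + 100.1 + 190.93 + 364.19 ≈ 707.7 μg.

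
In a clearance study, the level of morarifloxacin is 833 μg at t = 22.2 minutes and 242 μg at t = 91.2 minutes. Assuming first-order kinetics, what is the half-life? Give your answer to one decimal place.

38.7 minutes

Over Δt = 91.2 − 22.2 = 69 minutes, the level fell by a factor of 833/242 ≈ 3.4421.
n = log₂(3.4421) ≈ 1.7833 half-lives, so t½ = 69/1.7833 ≈ 38.692 minutes.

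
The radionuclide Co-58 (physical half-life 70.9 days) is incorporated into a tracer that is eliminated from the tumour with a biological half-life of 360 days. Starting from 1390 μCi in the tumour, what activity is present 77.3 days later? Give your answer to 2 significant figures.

560 μCi

1/t_eff = 1/t_phys + 1/t_biol = 1/70.9 + 1/360 = 0.016882 per day.
t_eff = 70.9 × 360 / (70.9 + 360) ≈ 59.234 days.
Remaining = 1390 × (1/2)^(77.3/59.234) = 1390 × (1/2)^1.305 ≈ 562.57 μCi.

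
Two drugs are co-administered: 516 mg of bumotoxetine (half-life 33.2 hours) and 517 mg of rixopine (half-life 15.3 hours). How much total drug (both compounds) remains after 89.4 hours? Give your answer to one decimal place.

88.8 mg

bumotoxetine: 516 × (1/2)^(89.4/33.2) = 516 × (1/2)^2.6928 ≈ 79.808 mg.
rixopine: 517 × (1/2)^(89.4/15.3) = 517 × (1/2)^5.8431 ≈ 9.006 mg.
Total = 79.808 + 9.006 ≈ 88.814 mg.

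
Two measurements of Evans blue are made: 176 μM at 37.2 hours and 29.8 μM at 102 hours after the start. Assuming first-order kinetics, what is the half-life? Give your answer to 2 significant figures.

25 hours

Over Δt = 102 − 37.2 = 64.8 hours, the level fell by a factor of 176/29.8 ≈ 5.906.
n = log₂(5.906) ≈ 2.5622 half-lives, so t½ = 64.8/2.5622 ≈ 25.291 hours.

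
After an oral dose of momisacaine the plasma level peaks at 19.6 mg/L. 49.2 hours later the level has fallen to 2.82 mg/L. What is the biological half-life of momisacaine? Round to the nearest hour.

A/A₀ = 2.82/19.6 ≈ 0.14388.
n = log₂(6.9504) ≈ 2.7971 half-lives elapsed in 49.2 hours.
t½ = 49.2/2.7971 ≈ 17.59 hours.

18 hours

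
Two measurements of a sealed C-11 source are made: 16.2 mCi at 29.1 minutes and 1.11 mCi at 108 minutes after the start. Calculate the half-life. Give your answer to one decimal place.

20.4 minutes

Over Δt = 108 − 29.1 = 78.9 minutes, the level fell by a factor of 16.2/1.11 ≈ 14.595.
n = log₂(14.595) ≈ 3.8674 half-lives, so t½ = 78.9/3.8674 ≈ 20.402 minutes.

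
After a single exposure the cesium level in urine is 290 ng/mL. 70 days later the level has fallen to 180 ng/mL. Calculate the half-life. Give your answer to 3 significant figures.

A/A₀ = 180/290 ≈ 0.62069.
n = log₂(1.6111) ≈ 0.68806 half-lives elapsed in 70 days.
t½ = 70/0.68806 ≈ 101.74 days.

102 days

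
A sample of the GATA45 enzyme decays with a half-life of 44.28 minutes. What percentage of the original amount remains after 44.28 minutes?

n = 44.28/44.28 ≈ 1 half-life.
Fraction remaining = (1/2)^1 ≈ 0.5, i.e. 50%.

50%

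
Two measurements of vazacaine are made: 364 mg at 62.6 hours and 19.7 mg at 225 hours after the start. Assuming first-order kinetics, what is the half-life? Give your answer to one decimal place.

38.6 hours

Over Δt = 225 − 62.6 = 162.4 hours, the level fell by a factor of 364/19.7 ≈ 18.477.
n = log₂(18.477) ≈ 4.2077 half-lives, so t½ = 162.4/4.2077 ≈ 38.596 hours.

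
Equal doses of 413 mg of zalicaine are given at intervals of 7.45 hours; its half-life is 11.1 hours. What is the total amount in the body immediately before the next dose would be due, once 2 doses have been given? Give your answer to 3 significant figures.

The 2 doses were given 14.9, 7.45 hours ago.
Total = 413·(1/2)^(14.9/11.1) + 413·(1/2)^(7.45/11.1)
      = 162.88 + 259.36 ≈ 422.24 mg.

422 mg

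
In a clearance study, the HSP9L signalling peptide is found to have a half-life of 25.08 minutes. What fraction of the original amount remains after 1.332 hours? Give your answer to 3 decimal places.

1.332 hours = 79.92 minutes.
n = 79.92/25.08 ≈ 3.1866 half-lives.
Fraction remaining = (1/2)^3.1866 ≈ 0.10983.

0.110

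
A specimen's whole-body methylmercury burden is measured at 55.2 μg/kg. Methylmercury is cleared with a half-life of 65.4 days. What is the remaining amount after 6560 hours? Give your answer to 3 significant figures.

3.05 μg/kg

Convert the elapsed time: 6560 hours = 273.333 days.
Number of half-lives: n = 273.333/65.4 ≈ 4.1794.
Remaining = 55.2 × (1/2)^4.1794 = 55.2 × 0.055192 ≈ 3.0466 μg/kg.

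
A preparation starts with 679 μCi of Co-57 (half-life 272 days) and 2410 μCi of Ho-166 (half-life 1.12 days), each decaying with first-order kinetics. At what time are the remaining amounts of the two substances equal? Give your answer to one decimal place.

Set 679·(1/2)^(t/272) = 2410·(1/2)^(t/1.12).
Taking log₂: log₂(679/2410) = t·(1/272 − 1/1.12).
log₂(0.28174) = -1.8275; 1/272 − 1/1.12 = -0.88918.
t = -1.8275 / -0.88918 ≈ 2.0553 days.

2.1 days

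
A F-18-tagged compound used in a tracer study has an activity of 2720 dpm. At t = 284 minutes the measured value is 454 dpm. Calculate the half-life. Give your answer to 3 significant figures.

A/A₀ = 454/2720 ≈ 0.16691.
n = log₂(5.9912) ≈ 2.5828 half-lives elapsed in 284 minutes.
t½ = 284/2.5828 ≈ 109.96 minutes.

110 minutes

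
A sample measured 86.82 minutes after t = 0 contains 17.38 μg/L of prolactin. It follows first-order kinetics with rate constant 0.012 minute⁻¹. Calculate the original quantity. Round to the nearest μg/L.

t½ = ln 2 / λ = 0.69315 / 0.012 ≈ 57.762 minutes.
Number of half-lives elapsed: n = 86.82/57.762 ≈ 1.5031.
A₀ = A × 2^n = 17.38 × 2^1.5031 = 17.38 × 2.8344 ≈ 49.262 μg/L.

49 μg/L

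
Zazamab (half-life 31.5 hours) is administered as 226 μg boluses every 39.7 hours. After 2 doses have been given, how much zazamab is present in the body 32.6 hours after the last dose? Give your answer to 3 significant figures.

156 μg

The 2 doses were given 72.3, 32.6 hours ago.
Total = 226·(1/2)^(72.3/31.5) + 226·(1/2)^(32.6/31.5)
      = 46.044 + 110.3 ≈ 156.34 μg.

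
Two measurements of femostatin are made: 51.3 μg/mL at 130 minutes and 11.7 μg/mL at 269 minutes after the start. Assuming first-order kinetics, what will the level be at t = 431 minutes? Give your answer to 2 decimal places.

Over Δt = 269 − 130 = 139 minutes, the level fell by a factor of 51.3/11.7 ≈ 4.3846.
n = log₂(4.3846) ≈ 2.1325 half-lives, so t½ = 139/2.1325 ≈ 65.183 minutes.
From t = 269 to t = 431: 11.7 × (1/2)^((431−269)/65.183) ≈ 2.0895 μg/mL.

2.09 μg/mL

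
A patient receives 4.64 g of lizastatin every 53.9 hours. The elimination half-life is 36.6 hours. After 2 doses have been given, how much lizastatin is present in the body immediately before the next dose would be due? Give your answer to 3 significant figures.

The 2 doses were given 107.8, 53.9 hours ago.
Total = 4.64·(1/2)^(107.8/36.6) + 4.64·(1/2)^(53.9/36.6)
      = 0.60239 + 1.6719 ≈ 2.2742 g.

2.27 g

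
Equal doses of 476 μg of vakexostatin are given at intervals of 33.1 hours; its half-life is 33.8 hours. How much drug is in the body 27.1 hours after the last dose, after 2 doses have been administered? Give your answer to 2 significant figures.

410 μg

The 2 doses were given 60.2, 27.1 hours ago.
Total = 476·(1/2)^(60.2/33.8) + 476·(1/2)^(27.1/33.8)
      = 138.5 + 273.05 ≈ 411.56 μg.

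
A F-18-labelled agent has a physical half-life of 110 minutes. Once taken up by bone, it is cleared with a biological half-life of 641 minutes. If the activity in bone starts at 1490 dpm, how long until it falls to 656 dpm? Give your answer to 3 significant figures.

1/t_eff = 1/t_phys + 1/t_biol = 1/110 + 1/641 = 0.010651 per minute.
t_eff = 110 × 641 / (110 + 641) ≈ 93.888 minutes.
n = log₂(1490/656) ≈ 1.1835; t = 1.1835 × 93.888 ≈ 111.12 minutes.

111 minutes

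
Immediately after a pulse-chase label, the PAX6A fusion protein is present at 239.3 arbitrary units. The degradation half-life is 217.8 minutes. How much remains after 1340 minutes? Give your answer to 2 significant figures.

3.4 arbitrary units

Number of half-lives: n = 1340/217.8 ≈ 6.1524.
Remaining = 239.3 × (1/2)^6.1524 = 239.3 × 0.014058 ≈ 3.3642 arbitrary units.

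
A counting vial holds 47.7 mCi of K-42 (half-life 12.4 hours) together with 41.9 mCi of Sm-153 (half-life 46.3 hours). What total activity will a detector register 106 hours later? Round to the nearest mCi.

K-42: 47.7 × (1/2)^(106/12.4) = 47.7 × (1/2)^8.5484 ≈ 0.12741 mCi.
Sm-153: 41.9 × (1/2)^(106/46.3) = 41.9 × (1/2)^2.2894 ≈ 8.571 mCi.
Total = 0.12741 + 8.571 ≈ 8.6984 mCi.

9 mCi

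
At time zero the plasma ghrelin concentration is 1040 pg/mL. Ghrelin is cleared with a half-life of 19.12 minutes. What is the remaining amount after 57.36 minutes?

130 pg/mL

Elapsed time is 3 half-lives (57.36/19.12).
Each half-life halves the amount: 1040 × (1/2)^3 = 1040/8 = 130 pg/mL.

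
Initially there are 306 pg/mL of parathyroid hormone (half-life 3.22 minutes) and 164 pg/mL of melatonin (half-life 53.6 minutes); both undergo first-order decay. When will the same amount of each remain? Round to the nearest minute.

Set 306·(1/2)^(t/3.22) = 164·(1/2)^(t/53.6).
Taking log₂: log₂(306/164) = t·(1/3.22 − 1/53.6).
log₂(1.8659) = 0.89984; 1/3.22 − 1/53.6 = 0.2919.
t = 0.89984 / 0.2919 ≈ 3.0827 minutes.

3 minutes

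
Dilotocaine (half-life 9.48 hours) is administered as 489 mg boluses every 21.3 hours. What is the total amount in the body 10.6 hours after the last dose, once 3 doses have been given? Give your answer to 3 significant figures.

The 3 doses were given 53.2, 31.9, 10.6 hours ago.
Total = 489·(1/2)^(53.2/9.48) + 489·(1/2)^(31.9/9.48) + 489·(1/2)^(10.6/9.48)
      = 9.9996 + 47.462 + 225.28 ≈ 282.74 mg.

283 mg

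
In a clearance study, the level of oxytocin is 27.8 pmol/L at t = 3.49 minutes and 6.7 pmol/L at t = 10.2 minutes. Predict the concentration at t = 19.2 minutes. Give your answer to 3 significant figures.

Over Δt = 10.2 − 3.49 = 6.71 minutes, the level fell by a factor of 27.8/6.7 ≈ 4.1493.
n = log₂(4.1493) ≈ 2.0529 half-lives, so t½ = 6.71/2.0529 ≈ 3.2686 minutes.
From t = 10.2 to t = 19.2: 6.7 × (1/2)^((19.2−10.2)/3.2686) ≈ 0.99358 pmol/L.

0.994 pmol/L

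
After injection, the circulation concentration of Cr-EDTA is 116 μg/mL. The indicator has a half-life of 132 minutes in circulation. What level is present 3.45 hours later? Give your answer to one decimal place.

39.1 μg/mL

Convert the elapsed time: 3.45 hours = 207 minutes.
Number of half-lives: n = 207/132 ≈ 1.5682.
Remaining = 116 × (1/2)^1.5682 = 116 × 0.33723 ≈ 39.119 μg/mL.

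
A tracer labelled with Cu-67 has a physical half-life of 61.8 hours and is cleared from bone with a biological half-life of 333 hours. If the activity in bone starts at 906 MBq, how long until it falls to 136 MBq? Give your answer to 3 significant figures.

1/t_eff = 1/t_phys + 1/t_biol = 1/61.8 + 1/333 = 0.019184 per hour.
t_eff = 61.8 × 333 / (61.8 + 333) ≈ 52.126 hours.
n = log₂(906/136) ≈ 2.7359; t = 2.7359 × 52.126 ≈ 142.61 hours.

143 hours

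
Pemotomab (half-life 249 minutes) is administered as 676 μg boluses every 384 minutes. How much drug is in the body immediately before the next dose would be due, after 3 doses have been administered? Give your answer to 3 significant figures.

339 μg

The 3 doses were given 1152, 768, 384 minutes ago.
Total = 676·(1/2)^(1152/249) + 676·(1/2)^(768/249) + 676·(1/2)^(384/249)
      = 27.367 + 79.702 + 232.12 ≈ 339.19 μg.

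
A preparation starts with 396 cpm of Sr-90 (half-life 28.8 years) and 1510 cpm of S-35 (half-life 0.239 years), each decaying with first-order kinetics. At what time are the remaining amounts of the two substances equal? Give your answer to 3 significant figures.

Set 396·(1/2)^(t/28.8) = 1510·(1/2)^(t/0.239).
Taking log₂: log₂(396/1510) = t·(1/28.8 − 1/0.239).
log₂(0.26225) = -1.931; 1/28.8 − 1/0.239 = -4.1494.
t = -1.931 / -4.1494 ≈ 0.46537 years.

0.465 years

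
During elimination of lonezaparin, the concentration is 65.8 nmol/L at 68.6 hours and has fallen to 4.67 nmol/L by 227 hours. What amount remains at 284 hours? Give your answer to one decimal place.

1.8 nmol/L

Over Δt = 227 − 68.6 = 158.4 hours, the level fell by a factor of 65.8/4.67 ≈ 14.09.
n = log₂(14.09) ≈ 3.8166 half-lives, so t½ = 158.4/3.8166 ≈ 41.503 hours.
From t = 227 to t = 284: 4.67 × (1/2)^((284−227)/41.503) ≈ 1.8025 nmol/L.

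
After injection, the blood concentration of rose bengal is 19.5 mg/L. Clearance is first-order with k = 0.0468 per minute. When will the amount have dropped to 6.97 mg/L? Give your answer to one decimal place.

22.0 minutes

t½ = ln 2 / k = 0.69315 / 0.0468 ≈ 14.811 minutes.
Fraction remaining = 6.97/19.5 ≈ 0.35744.
n = log₂(19.5/6.97) = ln(2.7977)/ln 2 ≈ 1.4842 half-lives.
t = n × t½ = 1.4842 × 14.811 ≈ 21.983 minutes.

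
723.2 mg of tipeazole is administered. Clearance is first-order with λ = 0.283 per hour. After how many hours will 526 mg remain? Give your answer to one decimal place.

t½ = ln 2 / λ = 0.69315 / 0.283 ≈ 2.4493 hours.
Fraction remaining = 526/723.2 ≈ 0.72732.
n = log₂(723.2/526) = ln(1.3749)/ln 2 ≈ 0.45933 half-lives.
t = n × t½ = 0.45933 × 2.4493 ≈ 1.125 hours.

1.1 hours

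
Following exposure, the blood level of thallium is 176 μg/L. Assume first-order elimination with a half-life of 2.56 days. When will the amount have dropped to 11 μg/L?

11/176 = 1/16, so 4 half-lives have elapsed.
t = 4 × 2.56 = 10.24 days.

10.24 days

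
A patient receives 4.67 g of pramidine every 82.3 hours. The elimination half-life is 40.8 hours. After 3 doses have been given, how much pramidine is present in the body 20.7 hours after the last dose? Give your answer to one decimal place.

4.3 g

The 3 doses were given 185.3, 103, 20.7 hours ago.
Total = 4.67·(1/2)^(185.3/40.8) + 4.67·(1/2)^(103/40.8) + 4.67·(1/2)^(20.7/40.8)
      = 0.20051 + 0.81164 + 3.2854 ≈ 4.2976 g.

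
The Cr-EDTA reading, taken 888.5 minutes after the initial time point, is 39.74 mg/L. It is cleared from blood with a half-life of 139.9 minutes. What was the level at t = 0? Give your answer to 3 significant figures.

3240 mg/L

Number of half-lives elapsed: n = 888.5/139.9 ≈ 6.351.
A₀ = A × 2^n = 39.74 × 2^6.351 = 39.74 × 81.626 ≈ 3243.8 mg/L.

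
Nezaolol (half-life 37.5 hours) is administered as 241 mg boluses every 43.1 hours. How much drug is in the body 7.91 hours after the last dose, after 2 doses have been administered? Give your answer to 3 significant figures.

302 mg

The 2 doses were given 51.01, 7.91 hours ago.
Total = 241·(1/2)^(51.01/37.5) + 241·(1/2)^(7.91/37.5)
      = 93.872 + 208.22 ≈ 302.09 mg.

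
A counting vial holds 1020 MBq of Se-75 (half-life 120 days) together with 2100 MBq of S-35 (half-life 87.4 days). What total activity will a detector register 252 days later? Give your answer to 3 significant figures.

523 MBq

Se-75: 1020 × (1/2)^(252/120) = 1020 × (1/2)^2.1 ≈ 237.92 MBq.
S-35: 2100 × (1/2)^(252/87.4) = 2100 × (1/2)^2.8833 ≈ 284.62 MBq.
Total = 237.92 + 284.62 ≈ 522.54 MBq.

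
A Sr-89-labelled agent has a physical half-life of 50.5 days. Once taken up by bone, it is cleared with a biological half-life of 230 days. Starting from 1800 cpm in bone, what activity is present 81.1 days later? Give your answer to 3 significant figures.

463 cpm

1/t_eff = 1/t_phys + 1/t_biol = 1/50.5 + 1/230 = 0.02415 per day.
t_eff = 50.5 × 230 / (50.5 + 230) ≈ 41.408 days.
Remaining = 1800 × (1/2)^(81.1/41.408) = 1800 × (1/2)^1.9585 ≈ 463.12 cpm.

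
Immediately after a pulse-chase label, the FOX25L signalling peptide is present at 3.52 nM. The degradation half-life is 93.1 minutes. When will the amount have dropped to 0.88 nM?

186.2 minutes

0.88/3.52 = 1/4, so 2 half-lives have elapsed.
t = 2 × 93.1 = 186.2 minutes.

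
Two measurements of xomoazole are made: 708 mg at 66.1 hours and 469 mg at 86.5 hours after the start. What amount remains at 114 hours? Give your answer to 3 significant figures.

Over Δt = 86.5 − 66.1 = 20.4 hours, the level fell by a factor of 708/469 ≈ 1.5096.
n = log₂(1.5096) ≈ 0.59416 half-lives, so t½ = 20.4/0.59416 ≈ 34.334 hours.
From t = 86.5 to t = 114: 469 × (1/2)^((114−86.5)/34.334) ≈ 269.19 mg.

269 mg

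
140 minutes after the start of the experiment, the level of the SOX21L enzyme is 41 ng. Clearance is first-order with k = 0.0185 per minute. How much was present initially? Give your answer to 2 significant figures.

550 ng

t½ = ln 2 / k = 0.69315 / 0.0185 ≈ 37.467 minutes.
Number of half-lives elapsed: n = 140/37.467 ≈ 3.7366.
A₀ = A × 2^n = 41 × 2^3.7366 = 41 × 13.33 ≈ 546.52 ng.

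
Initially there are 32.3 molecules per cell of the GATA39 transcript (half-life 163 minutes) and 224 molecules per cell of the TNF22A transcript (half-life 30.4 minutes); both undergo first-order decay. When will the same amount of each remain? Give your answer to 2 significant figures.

Set 32.3·(1/2)^(t/163) = 224·(1/2)^(t/30.4).
Taking log₂: log₂(32.3/224) = t·(1/163 − 1/30.4).
log₂(0.1442) = -2.7939; 1/163 − 1/30.4 = -0.02676.
t = -2.7939 / -0.02676 ≈ 104.41 minutes.

100 minutes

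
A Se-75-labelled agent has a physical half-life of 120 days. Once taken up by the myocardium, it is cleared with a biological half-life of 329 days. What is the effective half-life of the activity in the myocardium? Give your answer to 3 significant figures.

87.9 days

1/t_eff = 1/t_phys + 1/t_biol = 1/120 + 1/329 = 0.011373 per day.
t_eff = 120 × 329 / (120 + 329) ≈ 87.929 days.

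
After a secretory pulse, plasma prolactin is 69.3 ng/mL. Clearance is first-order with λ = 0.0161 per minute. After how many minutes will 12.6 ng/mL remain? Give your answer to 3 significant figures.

106 minutes

t½ = ln 2 / λ = 0.69315 / 0.0161 ≈ 43.053 minutes.
Fraction remaining = 12.6/69.3 ≈ 0.18182.
n = log₂(69.3/12.6) = ln(5.5)/ln 2 ≈ 2.4594 half-lives.
t = n × t½ = 2.4594 × 43.053 ≈ 105.88 minutes.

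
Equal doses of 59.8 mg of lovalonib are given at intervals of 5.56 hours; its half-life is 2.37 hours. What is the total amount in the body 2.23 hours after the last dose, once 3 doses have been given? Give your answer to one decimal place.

38.5 mg

The 3 doses were given 13.35, 7.79, 2.23 hours ago.
Total = 59.8·(1/2)^(13.35/2.37) + 59.8·(1/2)^(7.79/2.37) + 59.8·(1/2)^(2.23/2.37)
      = 1.2051 + 6.1269 + 31.15 ≈ 38.482 mg.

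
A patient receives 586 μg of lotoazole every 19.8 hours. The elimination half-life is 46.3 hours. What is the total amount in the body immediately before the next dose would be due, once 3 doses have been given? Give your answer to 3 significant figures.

The 3 doses were given 59.4, 39.6, 19.8 hours ago.
Total = 586·(1/2)^(59.4/46.3) + 586·(1/2)^(39.6/46.3) + 586·(1/2)^(19.8/46.3)
      = 240.82 + 323.91 + 435.68 ≈ 1000.4 μg.

1000 μg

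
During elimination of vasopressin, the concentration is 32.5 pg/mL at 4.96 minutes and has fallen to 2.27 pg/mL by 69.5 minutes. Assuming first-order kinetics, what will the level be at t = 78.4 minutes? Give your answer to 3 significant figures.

Over Δt = 69.5 − 4.96 = 64.54 minutes, the level fell by a factor of 32.5/2.27 ≈ 14.317.
n = log₂(14.317) ≈ 3.8397 half-lives, so t½ = 64.54/3.8397 ≈ 16.809 minutes.
From t = 69.5 to t = 78.4: 2.27 × (1/2)^((78.4−69.5)/16.809) ≈ 1.5727 pg/mL.

1.57 pg/mL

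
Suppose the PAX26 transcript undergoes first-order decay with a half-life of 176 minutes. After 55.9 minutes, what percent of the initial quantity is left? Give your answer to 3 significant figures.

n = 55.9/176 ≈ 0.31761 half-lives.
Fraction remaining = (1/2)^0.31761 ≈ 0.8024, i.e. 80.24%.

80.2%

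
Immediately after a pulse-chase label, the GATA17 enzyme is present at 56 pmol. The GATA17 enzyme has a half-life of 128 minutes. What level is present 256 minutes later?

14 pmol

Elapsed time is 2 half-lives (256/128).
Each half-life halves the amount: 56 × (1/2)^2 = 56/4 = 14 pmol.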